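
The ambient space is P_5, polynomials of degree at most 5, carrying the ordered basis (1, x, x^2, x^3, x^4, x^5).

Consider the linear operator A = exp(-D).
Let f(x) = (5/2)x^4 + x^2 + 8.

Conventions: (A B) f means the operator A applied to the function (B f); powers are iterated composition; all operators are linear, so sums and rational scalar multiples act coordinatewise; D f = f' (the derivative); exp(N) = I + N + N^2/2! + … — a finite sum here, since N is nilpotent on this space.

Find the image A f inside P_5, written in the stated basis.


order-1 term: -10x^3 - 2x
order-2 term: 15x^2 + 1
order-3 term: -10x
order-4 term: 5/2
the series for exp(-D) f terminates at order 4
exp(-D) f = (5/2)x^4 - 10x^3 + 16x^2 - 12x + 23/2

the image equals g(x) = (5/2)x^4 - 10x^3 + 16x^2 - 12x + 23/2


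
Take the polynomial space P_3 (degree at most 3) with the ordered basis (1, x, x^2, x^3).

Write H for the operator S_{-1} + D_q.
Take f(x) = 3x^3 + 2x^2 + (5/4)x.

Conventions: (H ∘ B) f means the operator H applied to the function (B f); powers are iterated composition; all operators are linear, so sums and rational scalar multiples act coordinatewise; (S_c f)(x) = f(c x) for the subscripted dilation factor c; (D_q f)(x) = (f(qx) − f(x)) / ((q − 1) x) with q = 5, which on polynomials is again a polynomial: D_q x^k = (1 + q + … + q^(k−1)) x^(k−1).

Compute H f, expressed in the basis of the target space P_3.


the result is g(x) = -3x^3 + 95x^2 + (43/4)x + 5/4

S_{-1} f = -3x^3 + 2x^2 - (5/4)x
D_q f = 93x^2 + 12x + 5/4
(S_{-1} + D_q) f = -3x^3 + 95x^2 + (43/4)x + 5/4


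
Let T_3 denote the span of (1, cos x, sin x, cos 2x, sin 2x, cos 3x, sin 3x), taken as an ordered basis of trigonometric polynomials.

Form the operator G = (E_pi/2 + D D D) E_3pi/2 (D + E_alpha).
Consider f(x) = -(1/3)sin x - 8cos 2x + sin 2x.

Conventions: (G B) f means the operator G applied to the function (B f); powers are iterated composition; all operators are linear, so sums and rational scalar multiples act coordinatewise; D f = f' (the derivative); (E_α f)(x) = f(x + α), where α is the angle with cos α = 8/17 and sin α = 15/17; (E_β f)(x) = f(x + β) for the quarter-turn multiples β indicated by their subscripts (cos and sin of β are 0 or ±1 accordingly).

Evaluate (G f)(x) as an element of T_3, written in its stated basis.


D f = -(1/3)cos x + 2cos 2x + 16sin 2x
E_alpha f = -(5/17)cos x - (8/51)sin x + (1528/289)cos 2x + (1759/289)sin 2x
(D + E_alpha) f = -(32/51)cos x - (8/51)sin x + (2106/289)cos 2x + (6383/289)sin 2x
E_3pi/2 (D + E_alpha) f = (8/51)cos x - (32/51)sin x - (2106/289)cos 2x - (6383/289)sin 2x
E_pi/2 E_3pi/2 (D + E_alpha) f = -(32/51)cos x - (8/51)sin x + (2106/289)cos 2x + (6383/289)sin 2x
D E_3pi/2 (D + E_alpha) f = -(32/51)cos x - (8/51)sin x - (12766/289)cos 2x + (4212/289)sin 2x
D D E_3pi/2 (D + E_alpha) f = -(8/51)cos x + (32/51)sin x + (8424/289)cos 2x + (25532/289)sin 2x
D D D E_3pi/2 (D + E_alpha) f = (32/51)cos x + (8/51)sin x + (51064/289)cos 2x - (16848/289)sin 2x
(E_pi/2 + D D D) E_3pi/2 (D + E_alpha) f = (53170/289)cos 2x - (10465/289)sin 2x

the result is g(x) = (53170/289)cos 2x - (10465/289)sin 2x


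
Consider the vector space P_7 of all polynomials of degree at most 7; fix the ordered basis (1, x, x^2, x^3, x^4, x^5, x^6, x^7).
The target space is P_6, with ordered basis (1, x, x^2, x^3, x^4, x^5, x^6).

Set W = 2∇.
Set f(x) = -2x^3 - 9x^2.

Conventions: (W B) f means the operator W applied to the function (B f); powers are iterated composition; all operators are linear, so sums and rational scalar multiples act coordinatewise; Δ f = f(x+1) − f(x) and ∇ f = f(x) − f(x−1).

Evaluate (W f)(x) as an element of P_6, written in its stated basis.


∇ f = -6x^2 - 12x + 7
(2∇) f = -12x^2 - 24x + 14

the image equals g(x) = -12x^2 - 24x + 14


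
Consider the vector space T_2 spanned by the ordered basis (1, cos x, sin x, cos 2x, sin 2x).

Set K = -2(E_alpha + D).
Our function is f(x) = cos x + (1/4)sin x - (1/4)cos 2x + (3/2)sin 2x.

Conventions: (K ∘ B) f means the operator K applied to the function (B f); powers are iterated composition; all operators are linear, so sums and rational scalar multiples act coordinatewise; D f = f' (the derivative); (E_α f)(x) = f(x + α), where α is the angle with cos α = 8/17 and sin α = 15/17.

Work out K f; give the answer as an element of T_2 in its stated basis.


g(x) = -(32/17)cos x + (60/17)sin x - (5069/578)cos 2x + (74/289)sin 2x

E_alpha f = (47/68)cos x - (13/17)sin x + (1601/1156)cos 2x - (363/578)sin 2x
D f = (1/4)cos x - sin x + 3cos 2x + (1/2)sin 2x
(E_alpha + D) f = (16/17)cos x - (30/17)sin x + (5069/1156)cos 2x - (37/289)sin 2x
(-2(E_alpha + D)) f = -(32/17)cos x + (60/17)sin x - (5069/578)cos 2x + (74/289)sin 2x


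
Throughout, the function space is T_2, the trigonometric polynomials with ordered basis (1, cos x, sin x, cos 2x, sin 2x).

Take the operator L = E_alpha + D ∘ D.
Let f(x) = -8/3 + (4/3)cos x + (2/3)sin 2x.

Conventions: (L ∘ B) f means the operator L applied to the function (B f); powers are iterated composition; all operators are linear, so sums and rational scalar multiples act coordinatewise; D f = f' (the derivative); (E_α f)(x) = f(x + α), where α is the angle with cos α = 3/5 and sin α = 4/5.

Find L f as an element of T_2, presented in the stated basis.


the result is g(x) = -8/3 - (8/15)cos x - (16/15)sin x + (16/25)cos 2x - (214/75)sin 2x

E_alpha f = -8/3 + (4/5)cos x - (16/15)sin x + (16/25)cos 2x - (14/75)sin 2x
D f = -(4/3)sin x + (4/3)cos 2x
D D f = -(4/3)cos x - (8/3)sin 2x
(E_alpha + D ∘ D) f = -8/3 - (8/15)cos x - (16/15)sin x + (16/25)cos 2x - (214/75)sin 2x


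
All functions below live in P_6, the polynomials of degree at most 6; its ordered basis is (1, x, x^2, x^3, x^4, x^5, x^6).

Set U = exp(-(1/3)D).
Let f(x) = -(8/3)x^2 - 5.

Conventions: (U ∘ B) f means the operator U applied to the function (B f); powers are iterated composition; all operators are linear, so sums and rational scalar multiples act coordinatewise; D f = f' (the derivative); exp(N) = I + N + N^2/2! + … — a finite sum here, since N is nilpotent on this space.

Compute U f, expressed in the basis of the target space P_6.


g(x) = -(8/3)x^2 + (16/9)x - 143/27

order-1 term: (16/9)x
order-2 term: -8/27
the series for exp(-(1/3)D) f terminates at order 2
exp(-(1/3)D) f = -(8/3)x^2 + (16/9)x - 143/27


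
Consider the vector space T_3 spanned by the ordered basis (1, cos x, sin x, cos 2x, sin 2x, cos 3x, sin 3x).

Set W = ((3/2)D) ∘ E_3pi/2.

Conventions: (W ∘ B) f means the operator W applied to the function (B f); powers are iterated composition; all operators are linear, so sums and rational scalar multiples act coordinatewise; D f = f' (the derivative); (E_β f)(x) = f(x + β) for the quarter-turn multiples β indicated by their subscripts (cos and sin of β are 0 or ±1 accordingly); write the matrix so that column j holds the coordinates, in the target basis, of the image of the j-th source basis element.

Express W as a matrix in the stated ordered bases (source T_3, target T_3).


the matrix is [[0, 0, 0, 0, 0, 0, 0]; [0, 3/2, 0, 0, 0, 0, 0]; [0, 0, 3/2, 0, 0, 0, 0]; [0, 0, 0, 0, -3, 0, 0]; [0, 0, 0, 3, 0, 0, 0]; [0, 0, 0, 0, 0, -9/2, 0]; [0, 0, 0, 0, 0, 0, -9/2]] (rows listed top to bottom)

image of 1: 0
image of cos x: (3/2)cos x
image of sin x: (3/2)sin x
image of cos 2x: 3sin 2x
image of sin 2x: -3cos 2x
image of cos 3x: -(9/2)cos 3x
image of sin 3x: -(9/2)sin 3x
each image's coordinates form column j of the matrix


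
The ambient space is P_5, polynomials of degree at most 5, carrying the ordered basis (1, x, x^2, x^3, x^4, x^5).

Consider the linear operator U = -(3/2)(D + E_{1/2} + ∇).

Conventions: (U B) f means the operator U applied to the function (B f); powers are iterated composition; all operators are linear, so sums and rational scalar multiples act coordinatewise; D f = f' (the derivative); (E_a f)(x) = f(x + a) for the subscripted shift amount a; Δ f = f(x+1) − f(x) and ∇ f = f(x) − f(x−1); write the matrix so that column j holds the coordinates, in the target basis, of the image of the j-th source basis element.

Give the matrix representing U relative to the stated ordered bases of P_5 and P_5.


image of 1: -3/2
image of x: -(3/2)x - 15/4
image of x^2: -(3/2)x^2 - (15/2)x + 9/8
image of x^3: -(3/2)x^3 - (45/4)x^2 + (27/8)x - 27/16
image of x^4: -(3/2)x^4 - 15x^3 + (27/4)x^2 - (27/4)x + 45/32
image of x^5: -(3/2)x^5 - (75/4)x^4 + (45/4)x^3 - (135/8)x^2 + (225/32)x - 99/64
each image's coordinates form column j of the matrix

the matrix is [[-3/2, -15/4, 9/8, -27/16, 45/32, -99/64]; [0, -3/2, -15/2, 27/8, -27/4, 225/32]; [0, 0, -3/2, -45/4, 27/4, -135/8]; [0, 0, 0, -3/2, -15, 45/4]; [0, 0, 0, 0, -3/2, -75/4]; [0, 0, 0, 0, 0, -3/2]] (rows listed top to bottom)


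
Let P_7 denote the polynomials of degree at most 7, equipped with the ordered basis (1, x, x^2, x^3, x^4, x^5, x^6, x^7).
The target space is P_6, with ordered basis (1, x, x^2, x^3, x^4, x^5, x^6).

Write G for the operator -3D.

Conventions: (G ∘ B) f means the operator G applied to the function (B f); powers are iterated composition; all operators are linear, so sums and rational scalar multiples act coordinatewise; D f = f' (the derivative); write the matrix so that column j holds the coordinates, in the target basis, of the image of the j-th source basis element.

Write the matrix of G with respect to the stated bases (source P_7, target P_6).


image of 1: 0
image of x: -3
image of x^2: -6x
image of x^3: -9x^2
image of x^4: -12x^3
image of x^5: -15x^4
image of x^6: -18x^5
image of x^7: -21x^6
each image's coordinates form column j of the matrix

the matrix is [[0, -3, 0, 0, 0, 0, 0, 0]; [0, 0, -6, 0, 0, 0, 0, 0]; [0, 0, 0, -9, 0, 0, 0, 0]; [0, 0, 0, 0, -12, 0, 0, 0]; [0, 0, 0, 0, 0, -15, 0, 0]; [0, 0, 0, 0, 0, 0, -18, 0]; [0, 0, 0, 0, 0, 0, 0, -21]] (rows listed top to bottom)


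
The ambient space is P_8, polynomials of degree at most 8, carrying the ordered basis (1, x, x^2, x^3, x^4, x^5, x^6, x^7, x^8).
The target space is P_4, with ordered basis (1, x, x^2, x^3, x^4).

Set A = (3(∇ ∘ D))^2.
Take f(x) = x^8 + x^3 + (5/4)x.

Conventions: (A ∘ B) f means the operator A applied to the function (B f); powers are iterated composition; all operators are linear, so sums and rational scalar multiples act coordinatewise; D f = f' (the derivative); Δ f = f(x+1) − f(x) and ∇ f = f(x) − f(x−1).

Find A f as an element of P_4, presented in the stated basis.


g(x) = 15120x^4 - 60480x^3 + 105840x^2 - 90720x + 31248

D f = 8x^7 + 3x^2 + 5/4
∇ D f = 56x^6 - 168x^5 + 280x^4 - 280x^3 + 168x^2 - 50x + 5
(3(∇ ∘ D)) f = 168x^6 - 504x^5 + 840x^4 - 840x^3 + 504x^2 - 150x + 15
D (3(∇ ∘ D)) f = 1008x^5 - 2520x^4 + 3360x^3 - 2520x^2 + 1008x - 150
∇ D (3(∇ ∘ D)) f = 5040x^4 - 20160x^3 + 35280x^2 - 30240x + 10416
(3(∇ ∘ D)) (3(∇ ∘ D)) f = 15120x^4 - 60480x^3 + 105840x^2 - 90720x + 31248


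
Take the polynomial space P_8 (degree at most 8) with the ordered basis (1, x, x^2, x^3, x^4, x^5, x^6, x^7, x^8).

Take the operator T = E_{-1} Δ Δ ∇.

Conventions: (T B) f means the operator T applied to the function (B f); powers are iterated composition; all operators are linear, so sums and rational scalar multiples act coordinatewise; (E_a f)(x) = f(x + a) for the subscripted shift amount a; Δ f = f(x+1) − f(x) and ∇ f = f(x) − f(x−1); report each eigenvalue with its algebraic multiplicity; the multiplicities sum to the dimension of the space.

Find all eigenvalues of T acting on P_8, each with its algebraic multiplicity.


image of 1: 0
image of x: 0
image of x^2: 0
image of x^3: 6
image of x^4: 24x - 12
image of x^5: 60x^2 - 60x + 30
image of x^6: 120x^3 - 180x^2 + 180x - 60
image of x^7: 210x^4 - 420x^3 + 630x^2 - 420x + 126
image of x^8: 336x^5 - 840x^4 + 1680x^3 - 1680x^2 + 1008x - 252
the matrix is upper triangular; its diagonal is (0, 0, 0, 0, 0, 0, 0, 0, 0)
for a triangular matrix the eigenvalues are the diagonal entries, with algebraic multiplicity their repetition count

λ = 0 (multiplicity 9)


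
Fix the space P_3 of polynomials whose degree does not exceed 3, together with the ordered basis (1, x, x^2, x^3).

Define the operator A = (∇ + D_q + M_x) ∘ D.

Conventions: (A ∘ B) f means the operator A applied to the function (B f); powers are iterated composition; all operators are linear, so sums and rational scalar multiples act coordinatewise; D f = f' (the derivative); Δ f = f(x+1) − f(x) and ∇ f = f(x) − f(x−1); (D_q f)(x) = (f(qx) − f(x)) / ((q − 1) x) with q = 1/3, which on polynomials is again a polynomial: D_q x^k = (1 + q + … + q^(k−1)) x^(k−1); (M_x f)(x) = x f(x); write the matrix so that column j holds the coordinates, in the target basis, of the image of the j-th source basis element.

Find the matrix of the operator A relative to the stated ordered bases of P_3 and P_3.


image of 1: 0
image of x: x
image of x^2: 2x^2 + 4
image of x^3: 3x^3 + 10x - 3
each image's coordinates form column j of the matrix

the matrix is [[0, 0, 4, -3]; [0, 1, 0, 10]; [0, 0, 2, 0]; [0, 0, 0, 3]] (rows listed top to bottom)


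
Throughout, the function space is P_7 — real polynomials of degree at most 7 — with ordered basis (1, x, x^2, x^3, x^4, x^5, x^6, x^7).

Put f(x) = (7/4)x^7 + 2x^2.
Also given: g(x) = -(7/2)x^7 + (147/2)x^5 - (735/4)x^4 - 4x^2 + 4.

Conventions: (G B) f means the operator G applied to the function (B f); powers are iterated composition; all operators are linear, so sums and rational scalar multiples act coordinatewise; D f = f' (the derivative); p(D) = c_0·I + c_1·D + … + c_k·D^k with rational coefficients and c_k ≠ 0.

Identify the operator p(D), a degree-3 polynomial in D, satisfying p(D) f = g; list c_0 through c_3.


c_0 = -2, c_1 = 0, c_2 = 1, c_3 = -1/2

D^0 f = (7/4)x^7 + 2x^2
D^1 f = (49/4)x^6 + 4x
D^2 f = (147/2)x^5 + 4
D^3 f = (735/2)x^4
matching coefficients of g against c_0 f + c_1 Df + … from the top degree down determines the c_i
solution: c_0 = -2, c_1 = 0, c_2 = 1, c_3 = -1/2


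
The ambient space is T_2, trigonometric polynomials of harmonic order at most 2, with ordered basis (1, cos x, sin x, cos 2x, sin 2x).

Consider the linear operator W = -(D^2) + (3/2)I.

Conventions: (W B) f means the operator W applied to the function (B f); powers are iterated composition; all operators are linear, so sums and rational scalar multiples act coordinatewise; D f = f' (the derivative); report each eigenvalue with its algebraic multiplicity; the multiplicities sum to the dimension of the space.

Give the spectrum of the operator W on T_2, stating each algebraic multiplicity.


image of 1: 3/2
image of cos x: (5/2)cos x
image of sin x: (5/2)sin x
image of cos 2x: (11/2)cos 2x
image of sin 2x: (11/2)sin 2x
the matrix is diagonal; its diagonal is (3/2, 5/2, 5/2, 11/2, 11/2)
for a triangular matrix the eigenvalues are the diagonal entries, with algebraic multiplicity their repetition count

λ = 3/2 (multiplicity 1), λ = 5/2 (multiplicity 2), λ = 11/2 (multiplicity 2)


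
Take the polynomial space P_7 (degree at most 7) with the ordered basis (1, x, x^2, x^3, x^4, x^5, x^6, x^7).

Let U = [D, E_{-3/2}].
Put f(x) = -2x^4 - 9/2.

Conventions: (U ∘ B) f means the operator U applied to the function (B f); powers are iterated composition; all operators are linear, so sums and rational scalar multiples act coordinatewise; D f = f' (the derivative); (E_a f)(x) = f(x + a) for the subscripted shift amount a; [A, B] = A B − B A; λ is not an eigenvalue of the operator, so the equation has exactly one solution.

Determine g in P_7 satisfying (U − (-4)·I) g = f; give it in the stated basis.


the image equals g(x) = -(1/2)x^4 - 9/8

write g with unknown coordinates in the stated basis and equate coefficients in (U − (-4)·I) g = f
solving from the highest basis element down gives g = -(1/2)x^4 - 9/8
check: U g = 0
so U g − (-4)·g = -2x^4 - 9/2 = f ✓


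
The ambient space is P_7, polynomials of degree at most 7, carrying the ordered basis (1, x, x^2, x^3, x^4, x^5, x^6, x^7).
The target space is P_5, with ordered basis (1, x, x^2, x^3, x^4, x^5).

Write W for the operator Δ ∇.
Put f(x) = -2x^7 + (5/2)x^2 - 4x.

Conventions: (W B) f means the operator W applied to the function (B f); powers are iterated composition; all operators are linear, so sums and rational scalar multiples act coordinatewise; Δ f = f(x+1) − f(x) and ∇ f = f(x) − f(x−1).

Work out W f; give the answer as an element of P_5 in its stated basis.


∇ f = -14x^6 + 42x^5 - 70x^4 + 70x^3 - 42x^2 + 19x - 17/2
Δ ∇ f = -84x^5 - 140x^3 - 28x + 5

the result is g(x) = -84x^5 - 140x^3 - 28x + 5


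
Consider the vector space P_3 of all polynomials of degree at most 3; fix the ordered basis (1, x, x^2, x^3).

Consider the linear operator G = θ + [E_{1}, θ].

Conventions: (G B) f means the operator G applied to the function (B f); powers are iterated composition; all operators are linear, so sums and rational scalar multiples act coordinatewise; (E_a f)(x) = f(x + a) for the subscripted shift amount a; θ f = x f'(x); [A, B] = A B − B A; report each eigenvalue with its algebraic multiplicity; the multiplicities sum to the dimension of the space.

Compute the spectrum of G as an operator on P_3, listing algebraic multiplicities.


λ = 0 (multiplicity 1), λ = 1 (multiplicity 1), λ = 2 (multiplicity 1), λ = 3 (multiplicity 1)

image of 1: 0
image of x: x + 1
image of x^2: 2x^2 + 2x + 2
image of x^3: 3x^3 + 3x^2 + 6x + 3
the matrix is upper triangular; its diagonal is (0, 1, 2, 3)
for a triangular matrix the eigenvalues are the diagonal entries, with algebraic multiplicity their repetition count


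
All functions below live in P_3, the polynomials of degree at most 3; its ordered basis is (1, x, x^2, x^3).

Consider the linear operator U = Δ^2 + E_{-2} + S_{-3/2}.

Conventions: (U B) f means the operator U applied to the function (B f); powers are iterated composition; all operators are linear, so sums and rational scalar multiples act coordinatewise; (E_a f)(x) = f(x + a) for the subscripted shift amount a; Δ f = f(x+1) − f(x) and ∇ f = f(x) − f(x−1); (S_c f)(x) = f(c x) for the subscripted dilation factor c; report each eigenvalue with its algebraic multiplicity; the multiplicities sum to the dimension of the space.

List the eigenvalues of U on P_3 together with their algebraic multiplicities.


image of 1: 2
image of x: -(1/2)x - 2
image of x^2: (13/4)x^2 - 4x + 6
image of x^3: -(19/8)x^3 - 6x^2 + 18x - 2
the matrix is upper triangular; its diagonal is (2, -1/2, 13/4, -19/8)
for a triangular matrix the eigenvalues are the diagonal entries, with algebraic multiplicity their repetition count

λ = -19/8 (multiplicity 1), λ = -1/2 (multiplicity 1), λ = 2 (multiplicity 1), λ = 13/4 (multiplicity 1)


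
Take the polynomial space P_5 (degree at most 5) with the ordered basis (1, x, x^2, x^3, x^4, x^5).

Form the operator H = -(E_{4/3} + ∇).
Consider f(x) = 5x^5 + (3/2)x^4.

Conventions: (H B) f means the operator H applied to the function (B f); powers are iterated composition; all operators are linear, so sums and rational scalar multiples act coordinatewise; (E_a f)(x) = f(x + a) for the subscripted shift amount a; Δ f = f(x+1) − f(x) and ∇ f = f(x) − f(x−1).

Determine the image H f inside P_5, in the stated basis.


E_{4/3} f = 5x^5 + (209/6)x^4 + (872/9)x^3 + (3632/27)x^2 + (7552/81)x + 6272/243
∇ f = 25x^4 - 44x^3 + 41x^2 - 19x + 7/2
(E_{4/3} + ∇) f = 5x^5 + (359/6)x^4 + (476/9)x^3 + (4739/27)x^2 + (6013/81)x + 14245/486
(-(E_{4/3} + ∇)) f = -5x^5 - (359/6)x^4 - (476/9)x^3 - (4739/27)x^2 - (6013/81)x - 14245/486

the result is g(x) = -5x^5 - (359/6)x^4 - (476/9)x^3 - (4739/27)x^2 - (6013/81)x - 14245/486


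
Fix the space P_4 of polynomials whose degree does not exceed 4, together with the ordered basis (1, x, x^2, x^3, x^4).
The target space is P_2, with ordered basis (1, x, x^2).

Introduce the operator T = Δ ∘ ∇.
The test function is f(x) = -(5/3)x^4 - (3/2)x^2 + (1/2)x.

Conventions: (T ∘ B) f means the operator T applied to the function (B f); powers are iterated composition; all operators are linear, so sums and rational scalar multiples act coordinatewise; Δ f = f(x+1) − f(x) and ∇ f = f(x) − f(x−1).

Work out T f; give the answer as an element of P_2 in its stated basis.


∇ f = -(20/3)x^3 + 10x^2 - (29/3)x + 11/3
Δ ∇ f = -20x^2 - 19/3

the result is g(x) = -20x^2 - 19/3


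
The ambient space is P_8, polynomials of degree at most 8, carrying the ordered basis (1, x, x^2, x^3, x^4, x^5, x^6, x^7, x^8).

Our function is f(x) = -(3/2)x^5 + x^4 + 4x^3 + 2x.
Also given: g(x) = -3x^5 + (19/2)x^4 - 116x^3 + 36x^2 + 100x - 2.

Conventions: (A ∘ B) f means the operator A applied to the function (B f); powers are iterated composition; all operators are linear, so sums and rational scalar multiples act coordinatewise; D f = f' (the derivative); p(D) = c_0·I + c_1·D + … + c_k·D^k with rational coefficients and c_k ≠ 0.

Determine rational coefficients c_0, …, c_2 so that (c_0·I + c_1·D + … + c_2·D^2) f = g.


p(D) = 2·I − D + 4·D^2, i.e. c_0 = 2, c_1 = -1, c_2 = 4

D^0 f = -(3/2)x^5 + x^4 + 4x^3 + 2x
D^1 f = -(15/2)x^4 + 4x^3 + 12x^2 + 2
D^2 f = -30x^3 + 12x^2 + 24x
matching coefficients of g against c_0 f + c_1 Df + … from the top degree down determines the c_i
solution: c_0 = 2, c_1 = -1, c_2 = 4


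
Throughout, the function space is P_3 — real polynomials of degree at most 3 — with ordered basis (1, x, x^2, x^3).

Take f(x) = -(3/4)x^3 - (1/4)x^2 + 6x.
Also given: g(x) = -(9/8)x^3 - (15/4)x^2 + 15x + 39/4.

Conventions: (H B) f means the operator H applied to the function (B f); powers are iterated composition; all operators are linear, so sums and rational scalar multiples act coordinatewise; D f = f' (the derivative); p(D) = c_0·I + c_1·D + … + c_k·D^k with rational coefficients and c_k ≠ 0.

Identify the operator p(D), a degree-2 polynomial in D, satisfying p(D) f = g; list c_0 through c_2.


c_0 = 3/2, c_1 = 3/2, c_2 = -3/2

D^0 f = -(3/4)x^3 - (1/4)x^2 + 6x
D^1 f = -(9/4)x^2 - (1/2)x + 6
D^2 f = -(9/2)x - 1/2
matching coefficients of g against c_0 f + c_1 Df + … from the top degree down determines the c_i
solution: c_0 = 3/2, c_1 = 3/2, c_2 = -3/2


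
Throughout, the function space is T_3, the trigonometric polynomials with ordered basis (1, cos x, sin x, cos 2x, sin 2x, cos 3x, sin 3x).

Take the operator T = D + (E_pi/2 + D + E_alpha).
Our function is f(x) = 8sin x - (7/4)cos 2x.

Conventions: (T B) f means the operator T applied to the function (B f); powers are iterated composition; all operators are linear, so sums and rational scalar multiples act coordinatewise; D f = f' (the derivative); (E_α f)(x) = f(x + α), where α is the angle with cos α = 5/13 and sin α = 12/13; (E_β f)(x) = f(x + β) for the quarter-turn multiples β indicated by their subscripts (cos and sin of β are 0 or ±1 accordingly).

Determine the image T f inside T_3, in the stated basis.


D f = 8cos x + (7/2)sin 2x
E_pi/2 f = 8cos x + (7/4)cos 2x
D f = 8cos x + (7/2)sin 2x
E_alpha f = (96/13)cos x + (40/13)sin x + (833/676)cos 2x + (210/169)sin 2x
(E_pi/2 + D + E_alpha) f = (304/13)cos x + (40/13)sin x + (504/169)cos 2x + (1603/338)sin 2x
(D + (E_pi/2 + D + E_alpha)) f = (408/13)cos x + (40/13)sin x + (504/169)cos 2x + (1393/169)sin 2x

g(x) = (408/13)cos x + (40/13)sin x + (504/169)cos 2x + (1393/169)sin 2x


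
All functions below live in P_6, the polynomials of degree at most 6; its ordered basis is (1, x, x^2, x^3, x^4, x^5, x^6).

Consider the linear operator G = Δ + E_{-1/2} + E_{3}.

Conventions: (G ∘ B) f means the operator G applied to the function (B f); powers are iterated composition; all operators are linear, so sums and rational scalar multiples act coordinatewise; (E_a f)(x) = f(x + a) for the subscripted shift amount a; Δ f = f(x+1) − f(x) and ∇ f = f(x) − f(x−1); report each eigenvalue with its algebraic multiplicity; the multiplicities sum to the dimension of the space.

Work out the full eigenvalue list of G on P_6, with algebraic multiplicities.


image of 1: 2
image of x: 2x + 7/2
image of x^2: 2x^2 + 7x + 41/4
image of x^3: 2x^3 + (21/2)x^2 + (123/4)x + 223/8
image of x^4: 2x^4 + 14x^3 + (123/2)x^2 + (223/2)x + 1313/16
image of x^5: 2x^5 + (35/2)x^4 + (205/2)x^3 + (1115/4)x^2 + (6565/16)x + 7807/32
image of x^6: 2x^6 + 21x^5 + (615/4)x^4 + (1115/2)x^3 + (19695/16)x^2 + (23421/16)x + 46721/64
the matrix is upper triangular; its diagonal is (2, 2, 2, 2, 2, 2, 2)
for a triangular matrix the eigenvalues are the diagonal entries, with algebraic multiplicity their repetition count

λ = 2 (multiplicity 7)


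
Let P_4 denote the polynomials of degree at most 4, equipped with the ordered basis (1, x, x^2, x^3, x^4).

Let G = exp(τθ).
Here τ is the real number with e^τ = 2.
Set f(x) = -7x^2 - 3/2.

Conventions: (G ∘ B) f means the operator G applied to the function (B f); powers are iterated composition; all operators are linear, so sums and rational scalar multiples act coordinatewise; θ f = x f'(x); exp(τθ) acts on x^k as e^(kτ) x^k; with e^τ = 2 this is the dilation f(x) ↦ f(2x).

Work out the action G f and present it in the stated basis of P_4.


exp(τθ) x^k = e^(kτ) x^k; with e^τ = 2 this sends x^k to 2^k x^k
x^2 ↦ 4 x^2
applying this coordinatewise to f: exp(τθ) f = -28x^2 - 3/2

the result is g(x) = -28x^2 - 3/2


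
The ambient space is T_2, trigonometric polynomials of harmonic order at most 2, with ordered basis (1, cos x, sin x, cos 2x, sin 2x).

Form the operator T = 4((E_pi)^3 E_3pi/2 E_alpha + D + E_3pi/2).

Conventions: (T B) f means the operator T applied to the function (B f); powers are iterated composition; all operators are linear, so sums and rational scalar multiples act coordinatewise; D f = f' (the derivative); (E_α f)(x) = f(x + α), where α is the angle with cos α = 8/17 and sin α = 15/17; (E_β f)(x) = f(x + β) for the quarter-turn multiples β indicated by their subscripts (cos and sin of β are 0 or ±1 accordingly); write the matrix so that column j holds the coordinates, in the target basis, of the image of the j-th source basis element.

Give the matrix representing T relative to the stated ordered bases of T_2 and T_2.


image of 1: 8
image of cos x: -(60/17)cos x - (32/17)sin x
image of sin x: (32/17)cos x - (60/17)sin x
image of cos 2x: -(512/289)cos 2x - (1352/289)sin 2x
image of sin 2x: (1352/289)cos 2x - (512/289)sin 2x
each image's coordinates form column j of the matrix

the matrix is [[8, 0, 0, 0, 0]; [0, -60/17, 32/17, 0, 0]; [0, -32/17, -60/17, 0, 0]; [0, 0, 0, -512/289, 1352/289]; [0, 0, 0, -1352/289, -512/289]] (rows listed top to bottom)


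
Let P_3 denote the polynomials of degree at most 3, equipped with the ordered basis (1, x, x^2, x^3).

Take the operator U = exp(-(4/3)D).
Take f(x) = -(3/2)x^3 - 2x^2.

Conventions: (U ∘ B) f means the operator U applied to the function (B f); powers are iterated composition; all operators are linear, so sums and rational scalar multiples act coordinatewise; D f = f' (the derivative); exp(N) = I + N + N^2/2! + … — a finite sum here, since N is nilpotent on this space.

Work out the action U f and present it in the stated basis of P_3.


the image equals g(x) = -(3/2)x^3 + 4x^2 - (8/3)x

order-1 term: 6x^2 + (16/3)x
order-2 term: -8x - 32/9
order-3 term: 32/9
the series for exp(-(4/3)D) f terminates at order 3
exp(-(4/3)D) f = -(3/2)x^3 + 4x^2 - (8/3)x


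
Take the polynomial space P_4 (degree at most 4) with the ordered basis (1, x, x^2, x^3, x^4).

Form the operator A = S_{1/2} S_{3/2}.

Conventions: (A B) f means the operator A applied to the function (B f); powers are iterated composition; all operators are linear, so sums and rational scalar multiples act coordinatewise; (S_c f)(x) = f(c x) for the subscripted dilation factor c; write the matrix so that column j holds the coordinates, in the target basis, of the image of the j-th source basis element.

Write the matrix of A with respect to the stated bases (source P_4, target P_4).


the matrix is [[1, 0, 0, 0, 0]; [0, 3/4, 0, 0, 0]; [0, 0, 9/16, 0, 0]; [0, 0, 0, 27/64, 0]; [0, 0, 0, 0, 81/256]] (rows listed top to bottom)

image of 1: 1
image of x: (3/4)x
image of x^2: (9/16)x^2
image of x^3: (27/64)x^3
image of x^4: (81/256)x^4
each image's coordinates form column j of the matrix


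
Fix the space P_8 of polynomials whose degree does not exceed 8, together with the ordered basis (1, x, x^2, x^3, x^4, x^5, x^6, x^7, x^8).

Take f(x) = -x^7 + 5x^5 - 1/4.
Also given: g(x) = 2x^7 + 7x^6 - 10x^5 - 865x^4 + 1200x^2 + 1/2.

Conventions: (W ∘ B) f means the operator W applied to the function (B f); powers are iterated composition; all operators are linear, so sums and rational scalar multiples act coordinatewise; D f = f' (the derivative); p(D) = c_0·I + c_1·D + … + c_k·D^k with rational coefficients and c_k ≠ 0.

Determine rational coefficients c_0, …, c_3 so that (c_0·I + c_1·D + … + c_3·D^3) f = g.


c_0 = -2, c_1 = -1, c_2 = 0, c_3 = 4

D^0 f = -x^7 + 5x^5 - 1/4
D^1 f = -7x^6 + 25x^4
D^2 f = -42x^5 + 100x^3
D^3 f = -210x^4 + 300x^2
matching coefficients of g against c_0 f + c_1 Df + … from the top degree down determines the c_i
solution: c_0 = -2, c_1 = -1, c_2 = 0, c_3 = 4


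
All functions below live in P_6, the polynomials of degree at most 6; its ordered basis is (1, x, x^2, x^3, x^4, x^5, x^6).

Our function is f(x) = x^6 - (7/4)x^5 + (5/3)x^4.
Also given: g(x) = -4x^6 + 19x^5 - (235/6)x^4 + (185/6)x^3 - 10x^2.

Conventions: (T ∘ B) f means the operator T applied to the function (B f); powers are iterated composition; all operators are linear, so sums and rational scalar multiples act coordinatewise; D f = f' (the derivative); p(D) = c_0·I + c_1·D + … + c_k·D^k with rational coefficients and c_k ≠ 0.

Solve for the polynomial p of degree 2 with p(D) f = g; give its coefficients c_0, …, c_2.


D^0 f = x^6 - (7/4)x^5 + (5/3)x^4
D^1 f = 6x^5 - (35/4)x^4 + (20/3)x^3
D^2 f = 30x^4 - 35x^3 + 20x^2
matching coefficients of g against c_0 f + c_1 Df + … from the top degree down determines the c_i
solution: c_0 = -4, c_1 = 2, c_2 = -1/2

p(D) = -4·I + 2·D − (1/2)·D^2, i.e. c_0 = -4, c_1 = 2, c_2 = -1/2


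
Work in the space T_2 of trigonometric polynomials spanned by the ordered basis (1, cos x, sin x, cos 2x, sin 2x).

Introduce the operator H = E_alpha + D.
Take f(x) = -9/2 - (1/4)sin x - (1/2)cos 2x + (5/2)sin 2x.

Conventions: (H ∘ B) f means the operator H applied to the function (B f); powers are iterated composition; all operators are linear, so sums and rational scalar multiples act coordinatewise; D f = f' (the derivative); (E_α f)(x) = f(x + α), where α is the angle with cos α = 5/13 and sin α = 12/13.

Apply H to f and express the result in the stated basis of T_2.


the result is g(x) = -9/2 - (25/52)cos x - (5/52)sin x + (2409/338)cos 2x - (137/338)sin 2x

E_alpha f = -9/2 - (3/13)cos x - (5/52)sin x + (719/338)cos 2x - (475/338)sin 2x
D f = -(1/4)cos x + 5cos 2x + sin 2x
(E_alpha + D) f = -9/2 - (25/52)cos x - (5/52)sin x + (2409/338)cos 2x - (137/338)sin 2x


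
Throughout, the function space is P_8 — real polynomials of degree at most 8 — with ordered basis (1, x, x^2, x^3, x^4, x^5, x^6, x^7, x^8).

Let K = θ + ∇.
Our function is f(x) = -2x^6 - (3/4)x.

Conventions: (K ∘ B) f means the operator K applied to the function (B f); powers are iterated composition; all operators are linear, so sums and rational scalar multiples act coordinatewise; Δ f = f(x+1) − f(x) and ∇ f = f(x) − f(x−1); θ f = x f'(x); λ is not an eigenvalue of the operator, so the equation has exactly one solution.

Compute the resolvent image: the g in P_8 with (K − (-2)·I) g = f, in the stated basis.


the result is g(x) = -(1/4)x^6 + (3/14)x^5 - (45/56)x^4 + (29/14)x^3 - (237/56)x^2 + (46/7)x - 99/14

write g with unknown coordinates in the stated basis and equate coefficients in (K − (-2)·I) g = f
solving from the highest basis element down gives g = -(1/4)x^6 + (3/14)x^5 - (45/56)x^4 + (29/14)x^3 - (237/56)x^2 + (46/7)x - 99/14
check: K g = -(3/2)x^6 - (3/7)x^5 + (45/28)x^4 - (29/7)x^3 + (237/28)x^2 - (389/28)x + 99/7
so K g − (-2)·g = -2x^6 - (3/4)x = f ✓


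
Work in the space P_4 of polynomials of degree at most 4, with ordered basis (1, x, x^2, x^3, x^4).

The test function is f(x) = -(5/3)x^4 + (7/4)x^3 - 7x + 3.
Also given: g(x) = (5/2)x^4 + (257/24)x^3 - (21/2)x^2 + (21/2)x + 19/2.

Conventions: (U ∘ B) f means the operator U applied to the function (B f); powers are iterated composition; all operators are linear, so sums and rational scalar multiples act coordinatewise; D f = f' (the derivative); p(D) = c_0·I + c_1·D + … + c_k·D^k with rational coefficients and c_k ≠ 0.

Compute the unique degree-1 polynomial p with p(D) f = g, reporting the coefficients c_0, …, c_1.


D^0 f = -(5/3)x^4 + (7/4)x^3 - 7x + 3
D^1 f = -(20/3)x^3 + (21/4)x^2 - 7
matching coefficients of g against c_0 f + c_1 Df + … from the top degree down determines the c_i
solution: c_0 = -3/2, c_1 = -2

c_0 = -3/2, c_1 = -2


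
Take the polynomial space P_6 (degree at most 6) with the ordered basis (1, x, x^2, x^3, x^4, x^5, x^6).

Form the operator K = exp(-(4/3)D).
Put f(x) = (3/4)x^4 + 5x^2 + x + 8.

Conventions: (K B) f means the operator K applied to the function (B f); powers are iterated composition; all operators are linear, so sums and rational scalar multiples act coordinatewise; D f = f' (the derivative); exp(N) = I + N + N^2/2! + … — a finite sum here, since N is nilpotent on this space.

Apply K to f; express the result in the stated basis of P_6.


order-1 term: -4x^3 - (40/3)x - 4/3
order-2 term: 8x^2 + 80/9
order-3 term: -(64/9)x
order-4 term: 64/27
the series for exp(-(4/3)D) f terminates at order 4
exp(-(4/3)D) f = (3/4)x^4 - 4x^3 + 13x^2 - (175/9)x + 484/27

g(x) = (3/4)x^4 - 4x^3 + 13x^2 - (175/9)x + 484/27


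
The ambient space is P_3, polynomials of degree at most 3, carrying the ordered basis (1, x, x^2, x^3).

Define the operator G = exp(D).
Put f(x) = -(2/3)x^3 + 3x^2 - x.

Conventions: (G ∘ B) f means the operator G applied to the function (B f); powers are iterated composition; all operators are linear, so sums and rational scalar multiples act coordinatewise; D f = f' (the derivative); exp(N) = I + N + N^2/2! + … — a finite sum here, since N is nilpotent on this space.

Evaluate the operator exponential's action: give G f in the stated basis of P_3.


the result is g(x) = -(2/3)x^3 + x^2 + 3x + 4/3

order-1 term: -2x^2 + 6x - 1
order-2 term: -2x + 3
order-3 term: -2/3
the series for exp(D) f terminates at order 3
exp(D) f = -(2/3)x^3 + x^2 + 3x + 4/3


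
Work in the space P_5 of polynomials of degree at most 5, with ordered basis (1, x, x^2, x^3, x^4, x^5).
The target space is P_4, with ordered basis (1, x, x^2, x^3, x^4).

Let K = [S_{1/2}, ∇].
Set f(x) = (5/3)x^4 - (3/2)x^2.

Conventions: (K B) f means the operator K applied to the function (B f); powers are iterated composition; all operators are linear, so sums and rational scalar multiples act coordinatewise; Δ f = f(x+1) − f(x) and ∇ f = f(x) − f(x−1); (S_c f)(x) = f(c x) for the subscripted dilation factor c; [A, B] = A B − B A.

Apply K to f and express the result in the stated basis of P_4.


∇ f = (20/3)x^3 - 10x^2 + (11/3)x - 1/6
S_{1/2} ∇ f = (5/6)x^3 - (5/2)x^2 + (11/6)x - 1/6
S_{1/2} f = (5/48)x^4 - (3/8)x^2
∇ S_{1/2} f = (5/12)x^3 - (5/8)x^2 - (1/3)x + 13/48
[S_{1/2}, ∇] f = (5/12)x^3 - (15/8)x^2 + (13/6)x - 7/16

the result is g(x) = (5/12)x^3 - (15/8)x^2 + (13/6)x - 7/16


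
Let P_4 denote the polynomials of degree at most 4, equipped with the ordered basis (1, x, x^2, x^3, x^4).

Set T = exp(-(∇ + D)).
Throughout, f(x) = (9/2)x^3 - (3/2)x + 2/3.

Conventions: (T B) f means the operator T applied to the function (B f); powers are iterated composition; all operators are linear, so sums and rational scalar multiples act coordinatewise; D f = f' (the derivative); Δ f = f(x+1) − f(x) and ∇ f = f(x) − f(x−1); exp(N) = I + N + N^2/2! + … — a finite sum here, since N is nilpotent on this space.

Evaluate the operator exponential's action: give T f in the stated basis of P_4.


g(x) = (9/2)x^3 - 27x^2 + 66x - 383/6

order-1 term: -27x^2 + (27/2)x - 3/2
order-2 term: 54x - 27
order-3 term: -36
the series for exp(-(∇ + D)) f terminates at order 3
exp(-(∇ + D)) f = (9/2)x^3 - 27x^2 + 66x - 383/6


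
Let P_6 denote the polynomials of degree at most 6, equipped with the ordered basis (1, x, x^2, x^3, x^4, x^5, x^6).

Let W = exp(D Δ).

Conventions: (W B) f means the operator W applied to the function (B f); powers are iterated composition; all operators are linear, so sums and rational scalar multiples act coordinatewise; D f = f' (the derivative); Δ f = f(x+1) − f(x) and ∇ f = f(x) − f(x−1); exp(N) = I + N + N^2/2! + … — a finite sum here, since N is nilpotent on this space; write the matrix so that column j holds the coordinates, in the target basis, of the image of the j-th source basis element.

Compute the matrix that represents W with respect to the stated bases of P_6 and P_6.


image of 1: 1
image of x: x
image of x^2: x^2 + 2
image of x^3: x^3 + 6x + 3
image of x^4: x^4 + 12x^2 + 12x + 16
image of x^5: x^5 + 20x^3 + 30x^2 + 80x + 65
image of x^6: x^6 + 30x^4 + 60x^3 + 240x^2 + 390x + 336
each image's coordinates form column j of the matrix

the matrix is [[1, 0, 2, 3, 16, 65, 336]; [0, 1, 0, 6, 12, 80, 390]; [0, 0, 1, 0, 12, 30, 240]; [0, 0, 0, 1, 0, 20, 60]; [0, 0, 0, 0, 1, 0, 30]; [0, 0, 0, 0, 0, 1, 0]; [0, 0, 0, 0, 0, 0, 1]] (rows listed top to bottom)


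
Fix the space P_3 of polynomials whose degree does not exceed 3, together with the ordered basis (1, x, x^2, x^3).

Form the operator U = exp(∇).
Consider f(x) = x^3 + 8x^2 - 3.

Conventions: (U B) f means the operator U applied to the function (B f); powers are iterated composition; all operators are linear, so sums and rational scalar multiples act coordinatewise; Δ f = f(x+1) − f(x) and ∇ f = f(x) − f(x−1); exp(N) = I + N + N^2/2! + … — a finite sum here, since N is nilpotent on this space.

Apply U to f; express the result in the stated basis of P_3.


order-1 term: 3x^2 + 13x - 7
order-2 term: 3x + 5
order-3 term: 1
the series for exp(∇) f terminates at order 3
exp(∇) f = x^3 + 11x^2 + 16x - 4

g(x) = x^3 + 11x^2 + 16x - 4


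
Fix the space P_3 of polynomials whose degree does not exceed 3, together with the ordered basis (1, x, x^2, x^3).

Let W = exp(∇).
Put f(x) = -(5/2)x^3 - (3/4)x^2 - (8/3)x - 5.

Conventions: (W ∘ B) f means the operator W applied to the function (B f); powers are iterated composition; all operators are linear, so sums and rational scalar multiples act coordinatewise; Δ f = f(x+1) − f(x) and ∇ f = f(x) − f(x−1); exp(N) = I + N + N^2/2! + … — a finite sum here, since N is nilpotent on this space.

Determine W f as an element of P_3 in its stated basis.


order-1 term: -(15/2)x^2 + 6x - 53/12
order-2 term: -(15/2)x + 27/4
order-3 term: -5/2
the series for exp(∇) f terminates at order 3
exp(∇) f = -(5/2)x^3 - (33/4)x^2 - (25/6)x - 31/6

the image equals g(x) = -(5/2)x^3 - (33/4)x^2 - (25/6)x - 31/6


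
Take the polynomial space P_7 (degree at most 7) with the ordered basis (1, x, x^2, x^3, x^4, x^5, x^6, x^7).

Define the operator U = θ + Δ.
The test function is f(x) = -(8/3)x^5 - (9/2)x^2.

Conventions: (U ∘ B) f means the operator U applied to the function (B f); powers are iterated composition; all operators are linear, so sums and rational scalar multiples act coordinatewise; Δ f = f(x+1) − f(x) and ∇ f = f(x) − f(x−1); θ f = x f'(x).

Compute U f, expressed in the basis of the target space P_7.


the result is g(x) = -(40/3)x^5 - (40/3)x^4 - (80/3)x^3 - (107/3)x^2 - (67/3)x - 43/6

θ f = -(40/3)x^5 - 9x^2
Δ f = -(40/3)x^4 - (80/3)x^3 - (80/3)x^2 - (67/3)x - 43/6
(θ + Δ) f = -(40/3)x^5 - (40/3)x^4 - (80/3)x^3 - (107/3)x^2 - (67/3)x - 43/6


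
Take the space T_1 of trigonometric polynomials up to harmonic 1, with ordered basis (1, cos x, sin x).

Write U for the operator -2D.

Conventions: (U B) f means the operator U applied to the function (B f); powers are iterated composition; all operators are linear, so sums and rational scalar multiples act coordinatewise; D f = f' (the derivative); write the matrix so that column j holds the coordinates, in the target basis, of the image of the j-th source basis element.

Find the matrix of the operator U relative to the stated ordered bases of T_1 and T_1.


the matrix is [[0, 0, 0]; [0, 0, -2]; [0, 2, 0]] (rows listed top to bottom)

image of 1: 0
image of cos x: 2sin x
image of sin x: -2cos x
each image's coordinates form column j of the matrix
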